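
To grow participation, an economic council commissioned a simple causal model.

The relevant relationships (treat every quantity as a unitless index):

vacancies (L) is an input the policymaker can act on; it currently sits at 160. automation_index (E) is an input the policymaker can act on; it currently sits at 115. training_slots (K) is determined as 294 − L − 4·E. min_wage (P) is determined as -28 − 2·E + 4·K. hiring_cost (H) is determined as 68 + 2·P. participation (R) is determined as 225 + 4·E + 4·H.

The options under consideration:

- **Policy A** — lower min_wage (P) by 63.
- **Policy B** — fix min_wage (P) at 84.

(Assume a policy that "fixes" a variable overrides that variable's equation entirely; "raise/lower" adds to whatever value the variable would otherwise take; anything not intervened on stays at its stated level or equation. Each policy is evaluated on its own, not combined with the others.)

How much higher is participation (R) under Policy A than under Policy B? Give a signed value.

Policy A (P − 63):
  L = 160
  E = 115
  K = 294 − 160 − 4·115 = -326
  P = -28 − 2·115 + 4·(-326) (−63 from intervention) = -1625
  H = 68 + 2·(-1625) = -3182
  R = 225 + 4·115 + 4·(-3182) = -12043
Policy B (P := 84):
  L = 160
  E = 115
  K = 294 − 160 − 4·115 = -326
  P = 84
  H = 68 + 2·84 = 236
  R = 225 + 4·115 + 4·236 = 1629
R: -12043 − 1629 = -13672

-13672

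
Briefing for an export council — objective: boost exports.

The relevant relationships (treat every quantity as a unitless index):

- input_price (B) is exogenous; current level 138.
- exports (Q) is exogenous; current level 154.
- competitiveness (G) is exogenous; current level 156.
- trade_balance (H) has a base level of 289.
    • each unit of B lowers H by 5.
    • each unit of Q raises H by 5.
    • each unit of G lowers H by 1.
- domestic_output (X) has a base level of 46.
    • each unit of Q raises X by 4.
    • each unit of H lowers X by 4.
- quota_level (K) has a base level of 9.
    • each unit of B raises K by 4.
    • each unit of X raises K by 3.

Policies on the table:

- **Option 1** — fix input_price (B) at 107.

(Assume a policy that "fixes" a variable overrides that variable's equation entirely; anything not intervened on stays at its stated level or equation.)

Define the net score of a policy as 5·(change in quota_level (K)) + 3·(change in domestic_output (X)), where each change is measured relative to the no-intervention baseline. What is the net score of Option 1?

-11780

Baseline:
  B = 138
  Q = 154
  G = 156
  H = 289 − 5·138 + 5·154 − 156 = 213
  X = 46 + 4·154 − 4·213 = -190
  K = 9 + 4·138 + 3·(-190) = -9
Option 1 (B := 107):
  B = 107
  Q = 154
  G = 156
  H = 289 − 5·107 + 5·154 − 156 = 368
  X = 46 + 4·154 − 4·368 = -810
  K = 9 + 4·107 + 3·(-810) = -1993
ΔK = -1993 − (-9) = -1984; ΔX = -810 − (-190) = -620
Score = 5·(-1984) + 3·(-620) = -11780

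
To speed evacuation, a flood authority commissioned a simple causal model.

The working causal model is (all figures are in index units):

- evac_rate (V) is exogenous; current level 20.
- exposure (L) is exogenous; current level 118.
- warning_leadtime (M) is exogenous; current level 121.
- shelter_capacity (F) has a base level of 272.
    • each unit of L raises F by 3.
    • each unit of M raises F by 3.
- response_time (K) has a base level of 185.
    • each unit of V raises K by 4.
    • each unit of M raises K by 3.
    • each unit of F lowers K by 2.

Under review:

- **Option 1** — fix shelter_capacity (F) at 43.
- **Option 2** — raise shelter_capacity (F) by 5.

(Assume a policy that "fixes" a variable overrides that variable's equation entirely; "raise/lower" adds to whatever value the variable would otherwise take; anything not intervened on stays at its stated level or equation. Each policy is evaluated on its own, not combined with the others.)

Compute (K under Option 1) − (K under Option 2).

Option 1 (F := 43):
  V = 20
  L = 118
  M = 121
  F = 43
  K = 185 + 4·20 + 3·121 − 2·43 = 542
Option 2 (F + 5):
  V = 20
  L = 118
  M = 121
  F = 272 + 3·118 + 3·121 (+5 from intervention) = 994
  K = 185 + 4·20 + 3·121 − 2·994 = -1360
K: 542 − (-1360) = 1902

1902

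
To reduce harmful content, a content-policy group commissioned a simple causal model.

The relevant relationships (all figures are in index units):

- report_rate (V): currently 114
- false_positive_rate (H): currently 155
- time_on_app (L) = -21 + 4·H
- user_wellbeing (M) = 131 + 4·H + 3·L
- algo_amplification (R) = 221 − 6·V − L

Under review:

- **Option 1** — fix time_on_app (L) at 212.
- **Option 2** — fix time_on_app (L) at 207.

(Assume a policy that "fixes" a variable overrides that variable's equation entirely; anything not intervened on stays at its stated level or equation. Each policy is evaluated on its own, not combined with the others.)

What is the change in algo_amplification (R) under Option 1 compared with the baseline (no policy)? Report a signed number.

Baseline:
  V = 114
  H = 155
  L = -21 + 4·155 = 599
  R = 221 − 6·114 − 599 = -1062
Option 1 (L := 212):
  V = 114
  H = 155
  L = 212
  R = 221 − 6·114 − 212 = -675
Change in R: -675 − (-1062) = 387

387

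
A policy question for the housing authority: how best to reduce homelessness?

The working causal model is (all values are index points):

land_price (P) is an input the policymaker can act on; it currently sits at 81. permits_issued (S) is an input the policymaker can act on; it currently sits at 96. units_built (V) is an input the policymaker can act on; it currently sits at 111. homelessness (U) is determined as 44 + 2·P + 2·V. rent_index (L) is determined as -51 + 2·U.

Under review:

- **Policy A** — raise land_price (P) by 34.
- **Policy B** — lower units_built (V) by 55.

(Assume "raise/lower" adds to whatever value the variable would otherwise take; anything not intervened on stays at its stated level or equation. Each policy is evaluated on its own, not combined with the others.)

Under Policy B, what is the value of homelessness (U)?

318

Policy B (V − 55):
  P = 81
  V = 111 − 55 = 56
  U = 44 + 2·81 + 2·56 = 318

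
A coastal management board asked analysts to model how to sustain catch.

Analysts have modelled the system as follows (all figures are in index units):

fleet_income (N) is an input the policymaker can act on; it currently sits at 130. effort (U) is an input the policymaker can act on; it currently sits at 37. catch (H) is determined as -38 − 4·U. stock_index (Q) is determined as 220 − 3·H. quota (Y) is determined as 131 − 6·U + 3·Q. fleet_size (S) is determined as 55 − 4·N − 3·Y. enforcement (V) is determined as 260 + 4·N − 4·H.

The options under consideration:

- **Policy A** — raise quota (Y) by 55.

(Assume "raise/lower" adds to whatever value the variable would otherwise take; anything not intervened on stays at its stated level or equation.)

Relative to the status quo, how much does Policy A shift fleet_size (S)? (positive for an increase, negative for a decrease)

-165

Baseline:
  N = 130
  U = 37
  H = -38 − 4·37 = -186
  Q = 220 − 3·(-186) = 778
  Y = 131 − 6·37 + 3·778 = 2243
  S = 55 − 4·130 − 3·2243 = -7194
Policy A (Y + 55):
  N = 130
  U = 37
  H = -38 − 4·37 = -186
  Q = 220 − 3·(-186) = 778
  Y = 131 − 6·37 + 3·778 (+55 from intervention) = 2298
  S = 55 − 4·130 − 3·2298 = -7359
Change in S: -7359 − (-7194) = -165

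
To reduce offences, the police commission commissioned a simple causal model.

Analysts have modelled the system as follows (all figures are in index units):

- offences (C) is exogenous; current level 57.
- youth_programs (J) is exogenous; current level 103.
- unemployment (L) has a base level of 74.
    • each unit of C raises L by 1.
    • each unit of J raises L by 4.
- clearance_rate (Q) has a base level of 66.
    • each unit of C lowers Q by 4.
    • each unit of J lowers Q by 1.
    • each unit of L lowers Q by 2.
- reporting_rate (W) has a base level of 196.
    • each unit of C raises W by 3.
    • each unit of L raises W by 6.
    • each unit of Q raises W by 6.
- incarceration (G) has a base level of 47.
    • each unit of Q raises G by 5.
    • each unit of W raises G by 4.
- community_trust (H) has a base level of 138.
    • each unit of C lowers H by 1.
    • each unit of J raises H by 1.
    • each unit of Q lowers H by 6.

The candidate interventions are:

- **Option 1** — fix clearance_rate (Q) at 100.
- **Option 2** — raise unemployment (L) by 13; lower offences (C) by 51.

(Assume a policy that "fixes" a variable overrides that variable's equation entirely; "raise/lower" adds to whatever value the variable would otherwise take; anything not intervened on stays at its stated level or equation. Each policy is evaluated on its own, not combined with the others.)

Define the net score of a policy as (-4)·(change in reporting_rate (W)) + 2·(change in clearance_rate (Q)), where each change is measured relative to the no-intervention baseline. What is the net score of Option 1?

-31922

Baseline:
  C = 57
  J = 103
  L = 74 + 57 + 4·103 = 543
  Q = 66 − 4·57 − 103 − 2·543 = -1351
  W = 196 + 3·57 + 6·543 + 6·(-1351) = -4481
Option 1 (Q := 100):
  C = 57
  J = 103
  L = 74 + 57 + 4·103 = 543
  Q = 100
  W = 196 + 3·57 + 6·543 + 6·100 = 4225
ΔW = 4225 − (-4481) = 8706; ΔQ = 100 − (-1351) = 1451
Score = (-4)·8706 + 2·1451 = -31922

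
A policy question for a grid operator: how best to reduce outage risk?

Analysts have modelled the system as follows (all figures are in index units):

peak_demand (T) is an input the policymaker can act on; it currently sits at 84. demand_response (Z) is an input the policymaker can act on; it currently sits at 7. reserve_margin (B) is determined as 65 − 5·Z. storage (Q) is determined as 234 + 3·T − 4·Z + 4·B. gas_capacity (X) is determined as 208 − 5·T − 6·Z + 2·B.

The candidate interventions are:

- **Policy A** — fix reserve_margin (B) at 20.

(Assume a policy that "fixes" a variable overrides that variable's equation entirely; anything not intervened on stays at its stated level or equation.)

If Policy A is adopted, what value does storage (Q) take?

Policy A (B := 20):
  T = 84
  Z = 7
  B = 20
  Q = 234 + 3·84 − 4·7 + 4·20 = 538

538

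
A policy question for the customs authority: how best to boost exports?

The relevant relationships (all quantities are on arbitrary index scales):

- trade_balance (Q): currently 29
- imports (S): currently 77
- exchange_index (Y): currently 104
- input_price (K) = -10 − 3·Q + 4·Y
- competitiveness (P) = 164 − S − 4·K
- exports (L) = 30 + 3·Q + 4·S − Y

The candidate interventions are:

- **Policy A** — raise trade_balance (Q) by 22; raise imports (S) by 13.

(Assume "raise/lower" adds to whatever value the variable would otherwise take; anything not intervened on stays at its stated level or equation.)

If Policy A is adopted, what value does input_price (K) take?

Policy A (Q + 22, S + 13):
  Q = 29 + 22 = 51
  Y = 104
  K = -10 − 3·51 + 4·104 = 253

253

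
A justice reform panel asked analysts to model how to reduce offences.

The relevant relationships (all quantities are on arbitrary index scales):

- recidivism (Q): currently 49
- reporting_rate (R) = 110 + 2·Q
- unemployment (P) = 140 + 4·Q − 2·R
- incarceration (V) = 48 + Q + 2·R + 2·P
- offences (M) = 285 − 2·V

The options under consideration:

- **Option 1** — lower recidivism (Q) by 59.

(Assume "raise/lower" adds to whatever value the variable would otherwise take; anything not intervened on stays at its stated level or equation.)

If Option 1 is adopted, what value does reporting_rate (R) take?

Option 1 (Q − 59):
  Q = 49 − 59 = -10
  R = 110 + 2·(-10) = 90

90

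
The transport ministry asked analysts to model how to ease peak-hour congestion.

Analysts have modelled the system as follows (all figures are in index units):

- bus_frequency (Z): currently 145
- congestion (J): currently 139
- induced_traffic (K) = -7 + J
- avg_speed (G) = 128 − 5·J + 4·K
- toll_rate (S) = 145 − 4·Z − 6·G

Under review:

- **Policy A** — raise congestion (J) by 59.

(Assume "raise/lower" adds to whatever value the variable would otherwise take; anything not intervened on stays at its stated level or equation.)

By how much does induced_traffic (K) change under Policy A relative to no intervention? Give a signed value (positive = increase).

59

Baseline:
  J = 139
  K = -7 + 139 = 132
Policy A (J + 59):
  J = 139 + 59 = 198
  K = -7 + 198 = 191
Change in K: 191 − 132 = 59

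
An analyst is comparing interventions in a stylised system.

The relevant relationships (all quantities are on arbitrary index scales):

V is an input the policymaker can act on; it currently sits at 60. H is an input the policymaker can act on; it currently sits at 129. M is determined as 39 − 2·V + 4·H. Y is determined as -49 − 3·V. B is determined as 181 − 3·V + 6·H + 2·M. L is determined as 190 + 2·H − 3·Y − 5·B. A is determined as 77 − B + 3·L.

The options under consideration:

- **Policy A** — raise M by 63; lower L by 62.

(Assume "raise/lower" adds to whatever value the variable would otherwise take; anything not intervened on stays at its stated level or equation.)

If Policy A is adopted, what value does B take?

Policy A (M + 63, L − 62):
  V = 60
  H = 129
  M = 39 − 2·60 + 4·129 (+63 from intervention) = 498
  B = 181 − 3·60 + 6·129 + 2·498 = 1771

1771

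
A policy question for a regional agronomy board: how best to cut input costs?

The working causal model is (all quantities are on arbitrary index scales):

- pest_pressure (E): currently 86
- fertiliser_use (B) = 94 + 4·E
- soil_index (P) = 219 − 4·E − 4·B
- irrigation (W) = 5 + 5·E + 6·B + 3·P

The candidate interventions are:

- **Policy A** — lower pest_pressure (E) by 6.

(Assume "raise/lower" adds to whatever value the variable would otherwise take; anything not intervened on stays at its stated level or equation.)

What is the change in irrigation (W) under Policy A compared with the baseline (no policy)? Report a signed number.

Baseline:
  E = 86
  B = 94 + 4·86 = 438
  P = 219 − 4·86 − 4·438 = -1877
  W = 5 + 5·86 + 6·438 + 3·(-1877) = -2568
Policy A (E − 6):
  E = 86 − 6 = 80
  B = 94 + 4·80 = 414
  P = 219 − 4·80 − 4·414 = -1757
  W = 5 + 5·80 + 6·414 + 3·(-1757) = -2382
Change in W: -2382 − (-2568) = 186

186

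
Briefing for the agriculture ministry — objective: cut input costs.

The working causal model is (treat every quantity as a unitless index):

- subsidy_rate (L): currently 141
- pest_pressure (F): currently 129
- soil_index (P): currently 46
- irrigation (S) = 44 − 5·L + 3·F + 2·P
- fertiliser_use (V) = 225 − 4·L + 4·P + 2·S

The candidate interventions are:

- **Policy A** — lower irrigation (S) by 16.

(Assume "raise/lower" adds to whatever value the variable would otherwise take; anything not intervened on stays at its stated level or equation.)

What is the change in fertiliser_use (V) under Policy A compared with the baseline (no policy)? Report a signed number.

Baseline:
  L = 141
  F = 129
  P = 46
  S = 44 − 5·141 + 3·129 + 2·46 = -182
  V = 225 − 4·141 + 4·46 + 2·(-182) = -519
Policy A (S − 16):
  L = 141
  F = 129
  P = 46
  S = 44 − 5·141 + 3·129 + 2·46 (−16 from intervention) = -198
  V = 225 − 4·141 + 4·46 + 2·(-198) = -551
Change in V: -551 − (-519) = -32

-32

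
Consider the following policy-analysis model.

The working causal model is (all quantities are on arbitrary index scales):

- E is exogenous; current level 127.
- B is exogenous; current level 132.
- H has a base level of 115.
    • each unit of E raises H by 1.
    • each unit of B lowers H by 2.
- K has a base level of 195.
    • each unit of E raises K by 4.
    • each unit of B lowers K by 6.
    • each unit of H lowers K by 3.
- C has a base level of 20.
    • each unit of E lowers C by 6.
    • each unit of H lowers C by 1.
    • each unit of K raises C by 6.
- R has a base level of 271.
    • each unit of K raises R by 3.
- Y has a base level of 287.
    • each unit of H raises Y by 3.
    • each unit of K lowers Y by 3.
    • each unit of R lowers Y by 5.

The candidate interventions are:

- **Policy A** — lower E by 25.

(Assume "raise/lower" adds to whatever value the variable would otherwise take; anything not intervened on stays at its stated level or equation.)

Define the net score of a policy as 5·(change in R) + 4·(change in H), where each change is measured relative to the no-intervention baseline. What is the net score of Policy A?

Baseline:
  E = 127
  B = 132
  H = 115 + 127 − 2·132 = -22
  K = 195 + 4·127 − 6·132 − 3·(-22) = -23
  R = 271 + 3·(-23) = 202
Policy A (E − 25):
  E = 127 − 25 = 102
  B = 132
  H = 115 + 102 − 2·132 = -47
  K = 195 + 4·102 − 6·132 − 3·(-47) = -48
  R = 271 + 3·(-48) = 127
ΔR = 127 − 202 = -75; ΔH = -47 − (-22) = -25
Score = 5·(-75) + 4·(-25) = -475

-475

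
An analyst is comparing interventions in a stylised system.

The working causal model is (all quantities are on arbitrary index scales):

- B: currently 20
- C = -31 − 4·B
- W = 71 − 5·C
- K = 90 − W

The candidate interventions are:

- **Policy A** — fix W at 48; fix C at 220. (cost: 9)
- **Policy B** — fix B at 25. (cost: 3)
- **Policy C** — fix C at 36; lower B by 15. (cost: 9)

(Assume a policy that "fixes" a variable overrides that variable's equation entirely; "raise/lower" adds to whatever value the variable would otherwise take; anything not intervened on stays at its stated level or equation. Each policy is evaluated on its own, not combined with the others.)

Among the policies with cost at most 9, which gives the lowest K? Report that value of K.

-636

Policy A (W := 48, C := 220):
  B = 20
  C = 220
  W = 48
  K = 90 − 48 = 42
Policy B (B := 25):
  B = 25
  C = -31 − 4·25 = -131
  W = 71 − 5·(-131) = 726
  K = 90 − 726 = -636
Policy C (C := 36, B − 15):
  B = 20 − 15 = 5
  C = 36
  W = 71 − 5·36 = -109
  K = 90 − (-109) = 199
Comparing — Policy A: K=42, Policy B: K=-636, Policy C: K=199. Lowest is -636 (Policy B).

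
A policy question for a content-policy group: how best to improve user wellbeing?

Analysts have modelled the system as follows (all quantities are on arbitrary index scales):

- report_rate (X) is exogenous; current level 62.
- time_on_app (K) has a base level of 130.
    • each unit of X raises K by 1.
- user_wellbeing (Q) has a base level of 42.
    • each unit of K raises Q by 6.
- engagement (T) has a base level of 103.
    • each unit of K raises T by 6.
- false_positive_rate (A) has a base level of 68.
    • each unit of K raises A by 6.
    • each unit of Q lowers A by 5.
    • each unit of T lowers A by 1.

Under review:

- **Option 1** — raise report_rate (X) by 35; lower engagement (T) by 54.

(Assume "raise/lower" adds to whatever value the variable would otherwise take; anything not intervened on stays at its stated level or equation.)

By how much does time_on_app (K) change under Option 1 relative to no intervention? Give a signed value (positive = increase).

35

Baseline:
  X = 62
  K = 130 + 62 = 192
Option 1 (X + 35, T − 54):
  X = 62 + 35 = 97
  K = 130 + 97 = 227
Change in K: 227 − 192 = 35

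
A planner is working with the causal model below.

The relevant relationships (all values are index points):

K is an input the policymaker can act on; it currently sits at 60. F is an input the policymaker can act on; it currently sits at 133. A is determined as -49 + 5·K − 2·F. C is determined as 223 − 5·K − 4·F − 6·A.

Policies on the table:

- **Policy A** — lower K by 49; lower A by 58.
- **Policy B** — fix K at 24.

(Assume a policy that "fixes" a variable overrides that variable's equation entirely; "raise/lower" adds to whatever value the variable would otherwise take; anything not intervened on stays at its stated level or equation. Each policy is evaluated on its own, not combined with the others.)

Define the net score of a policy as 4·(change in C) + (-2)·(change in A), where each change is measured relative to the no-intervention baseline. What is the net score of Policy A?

Baseline:
  K = 60
  F = 133
  A = -49 + 5·60 − 2·133 = -15
  C = 223 − 5·60 − 4·133 − 6·(-15) = -519
Policy A (K − 49, A − 58):
  K = 60 − 49 = 11
  F = 133
  A = -49 + 5·11 − 2·133 (−58 from intervention) = -318
  C = 223 − 5·11 − 4·133 − 6·(-318) = 1544
ΔC = 1544 − (-519) = 2063; ΔA = -318 − (-15) = -303
Score = 4·2063 + (-2)·(-303) = 8858

8858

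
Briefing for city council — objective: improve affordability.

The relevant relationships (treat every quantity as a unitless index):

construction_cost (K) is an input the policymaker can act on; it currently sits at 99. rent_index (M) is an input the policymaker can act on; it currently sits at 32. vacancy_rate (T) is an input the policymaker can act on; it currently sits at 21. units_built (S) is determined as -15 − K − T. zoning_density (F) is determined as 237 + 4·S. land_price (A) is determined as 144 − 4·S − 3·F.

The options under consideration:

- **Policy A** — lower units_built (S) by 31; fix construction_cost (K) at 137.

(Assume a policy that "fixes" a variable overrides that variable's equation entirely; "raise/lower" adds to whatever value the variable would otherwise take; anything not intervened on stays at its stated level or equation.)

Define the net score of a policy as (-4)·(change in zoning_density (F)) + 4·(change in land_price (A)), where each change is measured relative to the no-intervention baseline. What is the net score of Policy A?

5520

Baseline:
  K = 99
  T = 21
  S = -15 − 99 − 21 = -135
  F = 237 + 4·(-135) = -303
  A = 144 − 4·(-135) − 3·(-303) = 1593
Policy A (S − 31, K := 137):
  K = 137
  T = 21
  S = -15 − 137 − 21 (−31 from intervention) = -204
  F = 237 + 4·(-204) = -579
  A = 144 − 4·(-204) − 3·(-579) = 2697
ΔF = -579 − (-303) = -276; ΔA = 2697 − 1593 = 1104
Score = (-4)·(-276) + 4·1104 = 5520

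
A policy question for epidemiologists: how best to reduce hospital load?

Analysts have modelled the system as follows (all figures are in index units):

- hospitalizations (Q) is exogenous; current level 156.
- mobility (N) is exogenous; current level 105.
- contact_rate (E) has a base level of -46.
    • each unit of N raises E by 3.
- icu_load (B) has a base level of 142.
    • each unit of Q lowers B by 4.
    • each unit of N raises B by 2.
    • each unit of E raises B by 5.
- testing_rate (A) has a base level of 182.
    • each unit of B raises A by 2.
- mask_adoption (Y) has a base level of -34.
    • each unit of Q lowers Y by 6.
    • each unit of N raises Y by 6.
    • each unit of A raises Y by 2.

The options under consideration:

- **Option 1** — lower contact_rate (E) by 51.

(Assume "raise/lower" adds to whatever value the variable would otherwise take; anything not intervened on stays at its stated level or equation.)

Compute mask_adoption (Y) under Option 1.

3296

Option 1 (E − 51):
  Q = 156
  N = 105
  E = -46 + 3·105 (−51 from intervention) = 218
  B = 142 − 4·156 + 2·105 + 5·218 = 818
  A = 182 + 2·818 = 1818
  Y = -34 − 6·156 + 6·105 + 2·1818 = 3296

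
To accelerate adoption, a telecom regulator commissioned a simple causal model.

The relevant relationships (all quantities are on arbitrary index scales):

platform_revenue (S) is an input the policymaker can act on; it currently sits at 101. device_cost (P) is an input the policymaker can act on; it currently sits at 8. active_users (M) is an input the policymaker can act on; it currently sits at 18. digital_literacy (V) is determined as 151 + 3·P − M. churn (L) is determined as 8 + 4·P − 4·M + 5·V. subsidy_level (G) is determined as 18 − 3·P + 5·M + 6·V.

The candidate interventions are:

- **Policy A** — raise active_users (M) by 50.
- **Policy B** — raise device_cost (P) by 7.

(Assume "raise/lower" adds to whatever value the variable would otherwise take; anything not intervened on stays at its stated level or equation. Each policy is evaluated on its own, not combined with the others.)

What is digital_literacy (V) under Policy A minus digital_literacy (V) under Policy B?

-71

Policy A (M + 50):
  P = 8
  M = 18 + 50 = 68
  V = 151 + 3·8 − 68 = 107
Policy B (P + 7):
  P = 8 + 7 = 15
  M = 18
  V = 151 + 3·15 − 18 = 178
V: 107 − 178 = -71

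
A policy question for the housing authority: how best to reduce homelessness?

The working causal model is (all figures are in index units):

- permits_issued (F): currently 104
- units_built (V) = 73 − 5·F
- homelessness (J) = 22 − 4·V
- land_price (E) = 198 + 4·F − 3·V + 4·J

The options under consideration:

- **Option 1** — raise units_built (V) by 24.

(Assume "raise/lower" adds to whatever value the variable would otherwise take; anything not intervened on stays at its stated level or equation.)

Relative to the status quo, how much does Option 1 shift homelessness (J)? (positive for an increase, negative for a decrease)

Baseline:
  F = 104
  V = 73 − 5·104 = -447
  J = 22 − 4·(-447) = 1810
Option 1 (V + 24):
  F = 104
  V = 73 − 5·104 (+24 from intervention) = -423
  J = 22 − 4·(-423) = 1714
Change in J: 1714 − 1810 = -96

-96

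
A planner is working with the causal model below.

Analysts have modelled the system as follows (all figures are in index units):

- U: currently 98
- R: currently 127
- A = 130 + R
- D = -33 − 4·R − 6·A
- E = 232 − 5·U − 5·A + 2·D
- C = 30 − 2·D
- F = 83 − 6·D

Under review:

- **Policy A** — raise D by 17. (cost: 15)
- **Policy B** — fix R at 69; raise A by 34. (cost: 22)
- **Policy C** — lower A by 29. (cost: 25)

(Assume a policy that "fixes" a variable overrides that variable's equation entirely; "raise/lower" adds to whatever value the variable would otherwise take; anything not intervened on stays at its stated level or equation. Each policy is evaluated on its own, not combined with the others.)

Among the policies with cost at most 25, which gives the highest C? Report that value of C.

Policy A (D + 17):
  R = 127
  A = 130 + 127 = 257
  D = -33 − 4·127 − 6·257 (+17 from intervention) = -2066
  C = 30 − 2·(-2066) = 4162
Policy B (R := 69, A + 34):
  R = 69
  A = 130 + 69 (+34 from intervention) = 233
  D = -33 − 4·69 − 6·233 = -1707
  C = 30 − 2·(-1707) = 3444
Policy C (A − 29):
  R = 127
  A = 130 + 127 (−29 from intervention) = 228
  D = -33 − 4·127 − 6·228 = -1909
  C = 30 − 2·(-1909) = 3848
Comparing — Policy A: C=4162, Policy B: C=3444, Policy C: C=3848. Highest is 4162 (Policy A).

4162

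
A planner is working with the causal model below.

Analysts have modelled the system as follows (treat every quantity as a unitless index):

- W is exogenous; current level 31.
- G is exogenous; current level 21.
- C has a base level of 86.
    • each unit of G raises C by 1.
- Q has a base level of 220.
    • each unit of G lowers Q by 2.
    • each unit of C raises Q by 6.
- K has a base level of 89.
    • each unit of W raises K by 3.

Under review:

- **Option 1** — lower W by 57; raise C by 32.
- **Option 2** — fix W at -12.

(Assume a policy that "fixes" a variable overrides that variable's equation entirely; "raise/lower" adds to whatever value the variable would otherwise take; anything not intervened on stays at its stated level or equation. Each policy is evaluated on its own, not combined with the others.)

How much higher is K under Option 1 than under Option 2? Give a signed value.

Option 1 (W − 57, C + 32):
  W = 31 − 57 = -26
  K = 89 + 3·(-26) = 11
Option 2 (W := -12):
  W = -12
  K = 89 + 3·(-12) = 53
K: 11 − 53 = -42

-42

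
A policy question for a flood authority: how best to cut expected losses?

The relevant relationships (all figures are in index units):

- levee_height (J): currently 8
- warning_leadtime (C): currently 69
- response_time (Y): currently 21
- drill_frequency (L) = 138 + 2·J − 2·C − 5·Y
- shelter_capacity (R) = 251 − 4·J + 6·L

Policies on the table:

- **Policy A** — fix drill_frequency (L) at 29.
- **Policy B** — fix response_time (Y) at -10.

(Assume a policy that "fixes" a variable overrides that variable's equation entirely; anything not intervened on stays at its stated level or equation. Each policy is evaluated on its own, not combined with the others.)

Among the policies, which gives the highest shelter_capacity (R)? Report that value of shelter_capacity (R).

Policy A (L := 29):
  J = 8
  C = 69
  Y = 21
  L = 29
  R = 251 − 4·8 + 6·29 = 393
Policy B (Y := -10):
  J = 8
  C = 69
  Y = -10
  L = 138 + 2·8 − 2·69 − 5·(-10) = 66
  R = 251 − 4·8 + 6·66 = 615
Comparing — Policy A: R=393, Policy B: R=615. Highest is 615 (Policy B).

615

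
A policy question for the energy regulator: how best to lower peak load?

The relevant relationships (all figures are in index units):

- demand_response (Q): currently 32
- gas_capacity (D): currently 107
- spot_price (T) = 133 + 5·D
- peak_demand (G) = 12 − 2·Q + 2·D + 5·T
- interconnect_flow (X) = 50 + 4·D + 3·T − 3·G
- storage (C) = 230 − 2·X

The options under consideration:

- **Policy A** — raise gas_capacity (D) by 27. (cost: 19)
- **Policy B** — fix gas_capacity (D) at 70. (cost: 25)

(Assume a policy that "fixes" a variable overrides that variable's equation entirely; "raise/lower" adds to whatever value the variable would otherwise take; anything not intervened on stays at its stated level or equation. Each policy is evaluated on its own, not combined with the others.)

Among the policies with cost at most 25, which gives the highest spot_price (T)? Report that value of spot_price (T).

Policy A (D + 27):
  D = 107 + 27 = 134
  T = 133 + 5·134 = 803
Policy B (D := 70):
  D = 70
  T = 133 + 5·70 = 483
Comparing — Policy A: T=803, Policy B: T=483. Highest is 803 (Policy A).

803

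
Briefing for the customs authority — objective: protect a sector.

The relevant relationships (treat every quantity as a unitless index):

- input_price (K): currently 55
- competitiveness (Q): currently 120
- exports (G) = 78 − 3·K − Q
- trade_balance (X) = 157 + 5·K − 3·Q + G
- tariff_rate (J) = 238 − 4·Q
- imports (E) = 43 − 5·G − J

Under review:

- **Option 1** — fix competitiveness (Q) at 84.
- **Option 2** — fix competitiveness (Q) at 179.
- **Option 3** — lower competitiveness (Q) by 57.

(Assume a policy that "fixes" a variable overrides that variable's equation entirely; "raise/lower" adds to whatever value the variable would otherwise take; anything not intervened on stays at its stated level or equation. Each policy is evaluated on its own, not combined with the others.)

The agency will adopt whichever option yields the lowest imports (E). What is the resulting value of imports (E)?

807

Option 1 (Q := 84):
  K = 55
  Q = 84
  G = 78 − 3·55 − 84 = -171
  J = 238 − 4·84 = -98
  E = 43 − 5·(-171) − (-98) = 996
Option 2 (Q := 179):
  K = 55
  Q = 179
  G = 78 − 3·55 − 179 = -266
  J = 238 − 4·179 = -478
  E = 43 − 5·(-266) − (-478) = 1851
Option 3 (Q − 57):
  K = 55
  Q = 120 − 57 = 63
  G = 78 − 3·55 − 63 = -150
  J = 238 − 4·63 = -14
  E = 43 − 5·(-150) − (-14) = 807
Comparing — Option 1: E=996, Option 2: E=1851, Option 3: E=807. Lowest is 807 (Option 3).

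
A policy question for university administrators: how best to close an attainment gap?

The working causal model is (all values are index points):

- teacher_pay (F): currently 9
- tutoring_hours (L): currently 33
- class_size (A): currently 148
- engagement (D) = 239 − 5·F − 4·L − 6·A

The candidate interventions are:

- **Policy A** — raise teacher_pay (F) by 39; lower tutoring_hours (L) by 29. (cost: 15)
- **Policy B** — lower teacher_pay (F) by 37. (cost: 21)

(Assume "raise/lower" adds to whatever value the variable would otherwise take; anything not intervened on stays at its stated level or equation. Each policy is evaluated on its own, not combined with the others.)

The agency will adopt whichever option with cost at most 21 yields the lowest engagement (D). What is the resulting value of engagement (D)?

Policy A (F + 39, L − 29):
  F = 9 + 39 = 48
  L = 33 − 29 = 4
  A = 148
  D = 239 − 5·48 − 4·4 − 6·148 = -905
Policy B (F − 37):
  F = 9 − 37 = -28
  L = 33
  A = 148
  D = 239 − 5·(-28) − 4·33 − 6·148 = -641
Comparing — Policy A: D=-905, Policy B: D=-641. Lowest is -905 (Policy A).

-905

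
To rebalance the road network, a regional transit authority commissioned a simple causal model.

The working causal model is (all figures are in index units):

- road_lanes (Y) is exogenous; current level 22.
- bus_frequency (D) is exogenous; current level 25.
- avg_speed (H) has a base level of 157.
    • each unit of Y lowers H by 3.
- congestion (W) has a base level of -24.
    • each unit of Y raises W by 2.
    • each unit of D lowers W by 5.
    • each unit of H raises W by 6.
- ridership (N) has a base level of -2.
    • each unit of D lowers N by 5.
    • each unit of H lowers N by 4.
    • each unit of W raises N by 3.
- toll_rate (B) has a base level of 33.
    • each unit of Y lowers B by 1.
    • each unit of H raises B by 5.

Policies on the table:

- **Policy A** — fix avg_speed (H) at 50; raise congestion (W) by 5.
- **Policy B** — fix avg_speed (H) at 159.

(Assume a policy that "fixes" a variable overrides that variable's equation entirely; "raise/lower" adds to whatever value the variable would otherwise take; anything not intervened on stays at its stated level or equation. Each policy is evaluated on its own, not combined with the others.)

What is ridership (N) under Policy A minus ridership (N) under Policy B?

-1511

Policy A (H := 50, W + 5):
  Y = 22
  D = 25
  H = 50
  W = -24 + 2·22 − 5·25 + 6·50 (+5 from intervention) = 200
  N = -2 − 5·25 − 4·50 + 3·200 = 273
Policy B (H := 159):
  Y = 22
  D = 25
  H = 159
  W = -24 + 2·22 − 5·25 + 6·159 = 849
  N = -2 − 5·25 − 4·159 + 3·849 = 1784
N: 273 − 1784 = -1511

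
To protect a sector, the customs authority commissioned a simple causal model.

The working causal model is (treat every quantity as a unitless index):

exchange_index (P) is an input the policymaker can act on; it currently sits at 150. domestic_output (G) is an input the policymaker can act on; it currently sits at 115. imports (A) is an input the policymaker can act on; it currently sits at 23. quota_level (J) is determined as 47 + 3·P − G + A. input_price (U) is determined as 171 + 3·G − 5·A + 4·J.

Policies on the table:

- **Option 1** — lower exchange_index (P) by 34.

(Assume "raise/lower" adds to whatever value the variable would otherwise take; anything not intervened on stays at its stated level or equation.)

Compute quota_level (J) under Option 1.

Option 1 (P − 34):
  P = 150 − 34 = 116
  G = 115
  A = 23
  J = 47 + 3·116 − 115 + 23 = 303

303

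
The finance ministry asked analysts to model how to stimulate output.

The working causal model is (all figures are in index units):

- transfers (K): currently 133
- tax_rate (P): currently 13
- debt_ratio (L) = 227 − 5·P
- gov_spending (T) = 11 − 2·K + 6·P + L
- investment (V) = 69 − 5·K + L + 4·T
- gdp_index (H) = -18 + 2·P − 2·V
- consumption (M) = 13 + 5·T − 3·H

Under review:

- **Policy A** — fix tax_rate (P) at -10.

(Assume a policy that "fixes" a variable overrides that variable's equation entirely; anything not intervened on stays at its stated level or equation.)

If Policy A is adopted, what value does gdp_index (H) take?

904

Policy A (P := -10):
  K = 133
  P = -10
  L = 227 − 5·(-10) = 277
  T = 11 − 2·133 + 6·(-10) + 277 = -38
  V = 69 − 5·133 + 277 + 4·(-38) = -471
  H = -18 + 2·(-10) − 2·(-471) = 904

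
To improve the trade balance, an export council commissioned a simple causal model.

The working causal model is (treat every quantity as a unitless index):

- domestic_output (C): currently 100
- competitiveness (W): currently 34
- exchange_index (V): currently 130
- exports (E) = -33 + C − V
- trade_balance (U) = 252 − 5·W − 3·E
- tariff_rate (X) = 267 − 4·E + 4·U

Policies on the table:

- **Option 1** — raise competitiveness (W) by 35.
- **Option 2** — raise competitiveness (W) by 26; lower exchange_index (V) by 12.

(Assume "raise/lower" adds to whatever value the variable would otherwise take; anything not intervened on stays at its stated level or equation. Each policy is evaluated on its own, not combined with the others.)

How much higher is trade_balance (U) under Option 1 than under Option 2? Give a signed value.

-9

Option 1 (W + 35):
  C = 100
  W = 34 + 35 = 69
  V = 130
  E = -33 + 100 − 130 = -63
  U = 252 − 5·69 − 3·(-63) = 96
Option 2 (W + 26, V − 12):
  C = 100
  W = 34 + 26 = 60
  V = 130 − 12 = 118
  E = -33 + 100 − 118 = -51
  U = 252 − 5·60 − 3·(-51) = 105
U: 96 − 105 = -9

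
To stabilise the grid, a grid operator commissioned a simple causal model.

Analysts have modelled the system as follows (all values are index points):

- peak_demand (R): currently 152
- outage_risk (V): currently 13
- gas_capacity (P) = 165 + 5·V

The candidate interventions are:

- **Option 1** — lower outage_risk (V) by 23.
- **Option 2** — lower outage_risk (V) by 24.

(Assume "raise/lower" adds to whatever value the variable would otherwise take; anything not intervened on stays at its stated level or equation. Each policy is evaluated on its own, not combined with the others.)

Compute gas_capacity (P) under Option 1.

Option 1 (V − 23):
  V = 13 − 23 = -10
  P = 165 + 5·(-10) = 115

115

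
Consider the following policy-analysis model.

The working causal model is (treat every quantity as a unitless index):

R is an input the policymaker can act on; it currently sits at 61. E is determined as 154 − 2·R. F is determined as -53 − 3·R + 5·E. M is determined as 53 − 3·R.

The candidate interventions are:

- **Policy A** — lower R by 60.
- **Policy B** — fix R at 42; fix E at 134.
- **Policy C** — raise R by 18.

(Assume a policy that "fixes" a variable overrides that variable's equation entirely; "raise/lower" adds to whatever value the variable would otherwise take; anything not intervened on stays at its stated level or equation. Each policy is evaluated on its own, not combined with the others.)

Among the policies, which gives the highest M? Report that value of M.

Policy A (R − 60):
  R = 61 − 60 = 1
  M = 53 − 3·1 = 50
Policy B (R := 42, E := 134):
  R = 42
  M = 53 − 3·42 = -73
Policy C (R + 18):
  R = 61 + 18 = 79
  M = 53 − 3·79 = -184
Comparing — Policy A: M=50, Policy B: M=-73, Policy C: M=-184. Highest is 50 (Policy A).

50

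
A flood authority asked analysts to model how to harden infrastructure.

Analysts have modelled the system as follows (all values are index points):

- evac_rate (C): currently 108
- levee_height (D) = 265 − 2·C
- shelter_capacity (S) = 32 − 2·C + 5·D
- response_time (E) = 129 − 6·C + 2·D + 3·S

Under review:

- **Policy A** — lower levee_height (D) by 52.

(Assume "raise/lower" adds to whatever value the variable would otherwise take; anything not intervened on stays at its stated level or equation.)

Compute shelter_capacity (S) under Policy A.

Policy A (D − 52):
  C = 108
  D = 265 − 2·108 (−52 from intervention) = -3
  S = 32 − 2·108 + 5·(-3) = -199

-199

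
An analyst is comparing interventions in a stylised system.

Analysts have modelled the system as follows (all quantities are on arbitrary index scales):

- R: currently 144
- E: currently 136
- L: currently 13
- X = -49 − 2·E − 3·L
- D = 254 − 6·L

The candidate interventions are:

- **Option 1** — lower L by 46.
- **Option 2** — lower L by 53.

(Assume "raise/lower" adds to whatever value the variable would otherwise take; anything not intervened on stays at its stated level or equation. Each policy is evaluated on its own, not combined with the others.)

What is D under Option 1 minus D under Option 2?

-42

Option 1 (L − 46):
  L = 13 − 46 = -33
  D = 254 − 6·(-33) = 452
Option 2 (L − 53):
  L = 13 − 53 = -40
  D = 254 − 6·(-40) = 494
D: 452 − 494 = -42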